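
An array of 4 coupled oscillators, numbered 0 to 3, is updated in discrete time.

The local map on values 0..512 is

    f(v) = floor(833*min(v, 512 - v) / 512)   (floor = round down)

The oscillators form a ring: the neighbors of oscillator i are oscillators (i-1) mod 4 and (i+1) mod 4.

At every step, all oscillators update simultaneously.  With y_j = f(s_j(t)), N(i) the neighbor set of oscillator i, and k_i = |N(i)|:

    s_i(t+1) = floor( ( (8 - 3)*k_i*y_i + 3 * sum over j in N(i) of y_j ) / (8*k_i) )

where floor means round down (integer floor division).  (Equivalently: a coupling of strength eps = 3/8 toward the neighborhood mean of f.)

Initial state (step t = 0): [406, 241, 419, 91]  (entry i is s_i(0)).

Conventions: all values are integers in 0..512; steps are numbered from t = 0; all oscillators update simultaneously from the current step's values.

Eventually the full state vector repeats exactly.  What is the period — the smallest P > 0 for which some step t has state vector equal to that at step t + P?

Simulating step by step:
t=0: [406, 241, 419, 91]
t=1: [208, 305, 195, 153]
t=2: [320, 332, 307, 277]
t=3: [321, 303, 334, 359]
t=4: [304, 324, 290, 267]
t=5: [343, 321, 357, 379]
t=6: [269, 292, 256, 233]
t=7: [384, 375, 398, 388]
t=8: [209, 212, 194, 199]
t=9: [337, 337, 321, 324]
t=10: [287, 288, 304, 302]
t=11: [360, 359, 343, 345]
t=12: [251, 252, 268, 267]
t=13: [406, 406, 398, 399]
t=14: [174, 174, 182, 181]
t=15: [285, 285, 293, 292]
t=16: [366, 366, 358, 359]
t=17: [239, 239, 247, 246]
t=18: [390, 390, 398, 397]
t=19: [195, 195, 187, 188]
t=20: [314, 314, 306, 307]
t=21: [324, 324, 332, 331]
t=22: [302, 302, 294, 295]
t=23: [343, 343, 351, 350]
t=24: [271, 271, 263, 264]
t=25: [394, 394, 402, 401]
t=26: [188, 188, 180, 181]
t=27: [302, 302, 294, 295]

Answer: 5
Key observation: The state at step 22, [302, 302, 294, 295], reappears at step 27 — and no state repeats earlier — so the cycle the system enters has period 5.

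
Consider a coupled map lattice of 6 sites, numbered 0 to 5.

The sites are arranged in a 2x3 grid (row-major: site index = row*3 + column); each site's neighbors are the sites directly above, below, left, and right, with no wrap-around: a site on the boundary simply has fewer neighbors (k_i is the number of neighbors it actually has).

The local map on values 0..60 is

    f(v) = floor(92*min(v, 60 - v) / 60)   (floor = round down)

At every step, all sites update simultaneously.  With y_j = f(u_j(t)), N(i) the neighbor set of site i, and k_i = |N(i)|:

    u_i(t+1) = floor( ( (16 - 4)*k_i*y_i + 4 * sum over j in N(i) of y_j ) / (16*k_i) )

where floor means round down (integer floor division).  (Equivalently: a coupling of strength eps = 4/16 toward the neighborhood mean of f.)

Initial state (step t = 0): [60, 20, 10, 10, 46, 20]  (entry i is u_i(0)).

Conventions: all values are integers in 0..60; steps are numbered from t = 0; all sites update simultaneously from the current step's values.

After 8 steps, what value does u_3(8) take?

Simulating step by step:
t=0: [60, 20, 10, 10, 46, 20]
t=1: [5, 25, 18, 13, 22, 27]
t=2: [12, 34, 30, 19, 32, 38]
t=3: [22, 38, 43, 29, 39, 35]
t=4: [34, 32, 28, 41, 33, 35]
t=5: [38, 41, 41, 31, 39, 38]
t=6: [33, 29, 29, 41, 32, 32]
t=7: [39, 43, 43, 32, 41, 42]
t=8: [32, 26, 26, 39, 29, 27]

Answer: u_3(8) = 39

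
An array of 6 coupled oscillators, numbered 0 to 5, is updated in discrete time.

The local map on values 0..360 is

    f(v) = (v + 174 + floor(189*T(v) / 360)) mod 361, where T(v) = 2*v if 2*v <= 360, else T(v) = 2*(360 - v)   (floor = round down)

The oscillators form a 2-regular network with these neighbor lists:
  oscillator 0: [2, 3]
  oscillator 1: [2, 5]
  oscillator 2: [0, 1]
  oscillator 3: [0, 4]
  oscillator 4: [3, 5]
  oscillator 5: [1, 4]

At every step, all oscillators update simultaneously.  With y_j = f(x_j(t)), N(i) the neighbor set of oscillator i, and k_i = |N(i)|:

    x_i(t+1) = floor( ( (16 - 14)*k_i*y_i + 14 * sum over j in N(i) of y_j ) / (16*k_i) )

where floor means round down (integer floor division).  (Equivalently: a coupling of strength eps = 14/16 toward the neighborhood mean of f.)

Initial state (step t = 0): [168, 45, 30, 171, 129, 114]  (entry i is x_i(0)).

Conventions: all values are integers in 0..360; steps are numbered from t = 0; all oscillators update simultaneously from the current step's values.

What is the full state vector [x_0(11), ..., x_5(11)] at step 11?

Simulating step by step:
t=0: [168, 45, 30, 171, 129, 114]
t=1: [193, 156, 214, 122, 101, 155]
t=2: [128, 152, 159, 95, 86, 82]
t=3: [72, 225, 104, 186, 196, 250]
t=4: [130, 111, 222, 242, 179, 179]
t=5: [166, 161, 74, 135, 178, 118]
t=6: [200, 183, 170, 155, 84, 146]
t=7: [149, 142, 178, 246, 149, 244]
t=8: [170, 168, 119, 125, 170, 119]
t=9: [74, 68, 146, 149, 74, 146]
t=10: [141, 137, 293, 299, 141, 293]
t=11: [166, 165, 107, 111, 166, 107]

Answer: [166, 165, 107, 111, 166, 107]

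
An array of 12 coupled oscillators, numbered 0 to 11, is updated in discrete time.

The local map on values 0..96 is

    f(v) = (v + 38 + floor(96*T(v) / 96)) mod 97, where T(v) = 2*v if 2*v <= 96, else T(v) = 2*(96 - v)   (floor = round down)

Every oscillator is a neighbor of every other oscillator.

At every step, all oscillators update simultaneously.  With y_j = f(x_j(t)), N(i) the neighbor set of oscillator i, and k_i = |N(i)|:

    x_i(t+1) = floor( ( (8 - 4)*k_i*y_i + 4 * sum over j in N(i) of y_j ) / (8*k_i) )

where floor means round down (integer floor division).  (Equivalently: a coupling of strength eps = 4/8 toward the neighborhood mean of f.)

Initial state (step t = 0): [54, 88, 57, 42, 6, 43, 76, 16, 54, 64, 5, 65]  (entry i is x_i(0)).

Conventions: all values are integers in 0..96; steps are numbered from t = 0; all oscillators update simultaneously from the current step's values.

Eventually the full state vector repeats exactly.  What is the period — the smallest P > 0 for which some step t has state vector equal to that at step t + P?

Answer: 2
Key observation: The state at step 6, [66, 66, 66, 66, 66, 66, 66, 66, 66, 66, 66, 66], reappears at step 8 — and no state repeats earlier — so the cycle the system enters has period 2.

Derivation:
t=0: [54, 88, 57, 42, 6, 43, 76, 16, 54, 64, 5, 65]
t=1: [72, 57, 71, 67, 62, 68, 62, 75, 72, 67, 60, 67]
t=2: [63, 70, 64, 66, 68, 65, 68, 62, 63, 66, 69, 66]
t=3: [68, 65, 68, 67, 66, 67, 66, 68, 68, 67, 65, 67]
t=4: [65, 67, 65, 66, 66, 66, 66, 65, 65, 66, 67, 66]
t=5: [67, 66, 67, 67, 67, 67, 67, 67, 67, 67, 66, 67]
t=6: [66, 66, 66, 66, 66, 66, 66, 66, 66, 66, 66, 66]
t=7: [67, 67, 67, 67, 67, 67, 67, 67, 67, 67, 67, 67]
t=8: [66, 66, 66, 66, 66, 66, 66, 66, 66, 66, 66, 66]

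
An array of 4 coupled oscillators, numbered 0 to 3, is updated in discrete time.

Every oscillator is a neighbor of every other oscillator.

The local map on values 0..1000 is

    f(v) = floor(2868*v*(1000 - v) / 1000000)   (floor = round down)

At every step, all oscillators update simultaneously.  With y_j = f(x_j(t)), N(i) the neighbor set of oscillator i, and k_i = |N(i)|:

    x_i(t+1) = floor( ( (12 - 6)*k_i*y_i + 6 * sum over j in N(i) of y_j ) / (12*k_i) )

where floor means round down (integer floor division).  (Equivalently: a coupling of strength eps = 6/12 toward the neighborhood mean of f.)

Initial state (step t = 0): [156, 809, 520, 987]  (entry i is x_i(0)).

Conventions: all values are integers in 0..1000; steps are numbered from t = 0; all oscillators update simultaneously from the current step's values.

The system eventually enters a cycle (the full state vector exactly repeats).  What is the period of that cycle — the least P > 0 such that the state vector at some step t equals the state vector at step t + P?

Simulating step by step:
t=0: [156, 809, 520, 987]
t=1: [387, 409, 500, 273]
t=2: [669, 674, 682, 632]
t=3: [637, 635, 633, 648]
t=4: [662, 662, 663, 659]
t=5: [641, 641, 641, 642]
t=6: [659, 659, 659, 659]
t=7: [644, 644, 644, 644]
t=8: [657, 657, 657, 657]
t=9: [646, 646, 646, 646]
t=10: [655, 655, 655, 655]
t=11: [648, 648, 648, 648]
t=12: [654, 654, 654, 654]
t=13: [648, 648, 648, 648]

Answer: 2
Key observation: The state at step 11, [648, 648, 648, 648], reappears at step 13 — and no state repeats earlier — so the cycle the system enters has period 2.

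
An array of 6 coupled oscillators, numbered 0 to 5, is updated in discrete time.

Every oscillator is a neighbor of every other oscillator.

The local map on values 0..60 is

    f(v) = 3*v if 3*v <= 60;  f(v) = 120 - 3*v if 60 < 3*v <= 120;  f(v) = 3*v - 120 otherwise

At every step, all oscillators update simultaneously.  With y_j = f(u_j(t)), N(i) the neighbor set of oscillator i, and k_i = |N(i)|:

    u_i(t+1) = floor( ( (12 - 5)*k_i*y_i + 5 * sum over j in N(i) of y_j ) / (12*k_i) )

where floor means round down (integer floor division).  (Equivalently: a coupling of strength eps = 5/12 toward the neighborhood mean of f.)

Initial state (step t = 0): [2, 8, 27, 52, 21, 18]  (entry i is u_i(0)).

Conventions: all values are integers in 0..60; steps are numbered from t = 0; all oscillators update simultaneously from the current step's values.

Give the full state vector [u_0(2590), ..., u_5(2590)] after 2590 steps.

Answer: [46, 47, 47, 47, 47, 47]
Key observation: The state at step 27, [19, 20, 20, 20, 20, 20], reappears at step 31: the system is in a cycle of period 4 from step 27 on.  Therefore the state at step 2590 equals the state at step 27 + ((2590 - 27) mod 4) = 30, which is [46, 47, 47, 47, 47, 47].

Derivation:
t=0: [2, 8, 27, 52, 21, 18]
t=1: [21, 30, 37, 36, 46, 45]
t=2: [40, 26, 16, 17, 20, 19]
t=3: [21, 42, 45, 47, 51, 50]
t=4: [42, 16, 21, 24, 30, 28]
t=5: [21, 42, 47, 42, 33, 36]
t=6: [38, 13, 20, 13, 20, 16]
t=7: [24, 40, 51, 40, 51, 45]
t=8: [34, 10, 27, 10, 27, 18]
t=9: [26, 32, 37, 32, 37, 44]
t=10: [31, 22, 14, 22, 14, 16]
t=11: [35, 49, 43, 49, 43, 46]
t=12: [16, 22, 13, 22, 13, 17]
t=13: [47, 50, 43, 50, 43, 49]
t=14: [21, 25, 15, 25, 15, 24]
t=15: [52, 46, 46, 46, 46, 47]
t=16: [28, 19, 19, 19, 19, 21]
t=17: [44, 55, 55, 55, 55, 55]
t=18: [25, 42, 42, 42, 42, 42]
t=19: [28, 9, 9, 9, 9, 9]
t=20: [32, 27, 27, 27, 27, 27]
t=21: [30, 37, 37, 37, 37, 37]
t=22: [21, 10, 10, 10, 10, 10]
t=23: [45, 32, 32, 32, 32, 32]
t=24: [18, 23, 23, 23, 23, 23]
t=25: [52, 51, 51, 51, 51, 51]
t=26: [34, 33, 33, 33, 33, 33]
t=27: [19, 20, 20, 20, 20, 20]
t=28: [58, 59, 59, 59, 59, 59]
t=29: [55, 56, 56, 56, 56, 56]
t=30: [46, 47, 47, 47, 47, 47]
t=31: [19, 20, 20, 20, 20, 20]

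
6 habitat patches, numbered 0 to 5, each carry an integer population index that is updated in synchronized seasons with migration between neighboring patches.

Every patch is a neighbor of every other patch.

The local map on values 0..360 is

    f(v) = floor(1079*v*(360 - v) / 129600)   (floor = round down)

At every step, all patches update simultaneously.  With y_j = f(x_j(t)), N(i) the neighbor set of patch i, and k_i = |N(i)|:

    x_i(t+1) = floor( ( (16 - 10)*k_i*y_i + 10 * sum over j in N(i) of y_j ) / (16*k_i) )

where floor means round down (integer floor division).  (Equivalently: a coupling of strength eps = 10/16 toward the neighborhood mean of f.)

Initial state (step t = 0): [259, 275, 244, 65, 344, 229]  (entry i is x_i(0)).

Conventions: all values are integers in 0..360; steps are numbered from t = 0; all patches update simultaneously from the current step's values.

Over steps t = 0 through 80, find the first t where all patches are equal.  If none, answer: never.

Simulating step by step:
t=0: [259, 275, 244, 65, 344, 229]  (not all equal)
t=1: [191, 185, 196, 177, 148, 199]  (not all equal)
t=2: [267, 267, 266, 267, 265, 266]  (not all equal)
t=3: [206, 206, 207, 206, 207, 207]  (not all equal)
t=4: [263, 263, 263, 263, 263, 263]  (all equal)

Answer: 4
Key observation: Synchronization is absorbing here: once all patches are equal they stay equal, and step 4 is the first all-equal step.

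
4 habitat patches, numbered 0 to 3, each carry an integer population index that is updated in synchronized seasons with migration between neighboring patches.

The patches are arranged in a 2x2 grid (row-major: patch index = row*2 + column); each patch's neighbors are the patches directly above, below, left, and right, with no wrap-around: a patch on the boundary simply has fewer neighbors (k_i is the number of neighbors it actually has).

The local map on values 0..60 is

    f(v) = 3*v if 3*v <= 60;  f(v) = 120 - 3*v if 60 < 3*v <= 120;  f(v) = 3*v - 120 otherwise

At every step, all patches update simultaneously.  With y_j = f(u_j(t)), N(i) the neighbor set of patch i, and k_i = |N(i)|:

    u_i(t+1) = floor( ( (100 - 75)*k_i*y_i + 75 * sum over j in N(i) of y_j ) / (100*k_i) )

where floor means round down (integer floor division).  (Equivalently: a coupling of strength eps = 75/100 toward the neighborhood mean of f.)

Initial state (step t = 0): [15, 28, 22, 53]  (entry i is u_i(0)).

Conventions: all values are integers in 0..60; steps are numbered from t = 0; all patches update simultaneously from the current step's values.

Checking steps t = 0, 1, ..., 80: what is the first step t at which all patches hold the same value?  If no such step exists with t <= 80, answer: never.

Answer: 14
Key observation: Synchronization is absorbing here: once all patches are equal they stay equal, and step 14 is the first all-equal step.

Derivation:
t=0: [15, 28, 22, 53]  (not all equal)
t=1: [45, 40, 45, 43]  (not all equal)
t=2: [9, 9, 12, 7]  (not all equal)
t=3: [30, 24, 27, 28]  (not all equal)
t=4: [40, 36, 34, 41]  (not all equal)
t=5: [11, 4, 5, 12]  (not all equal)
t=6: [18, 28, 29, 19]  (not all equal)
t=7: [39, 50, 49, 40]  (not all equal)
t=8: [22, 8, 7, 21]  (not all equal)
t=9: [30, 47, 46, 31]  (not all equal)
t=10: [22, 26, 25, 21]  (not all equal)
t=11: [46, 52, 52, 46]  (not all equal)
t=12: [31, 22, 22, 31]  (not all equal)
t=13: [47, 33, 33, 47]  (not all equal)
t=14: [21, 21, 21, 21]  (all equal)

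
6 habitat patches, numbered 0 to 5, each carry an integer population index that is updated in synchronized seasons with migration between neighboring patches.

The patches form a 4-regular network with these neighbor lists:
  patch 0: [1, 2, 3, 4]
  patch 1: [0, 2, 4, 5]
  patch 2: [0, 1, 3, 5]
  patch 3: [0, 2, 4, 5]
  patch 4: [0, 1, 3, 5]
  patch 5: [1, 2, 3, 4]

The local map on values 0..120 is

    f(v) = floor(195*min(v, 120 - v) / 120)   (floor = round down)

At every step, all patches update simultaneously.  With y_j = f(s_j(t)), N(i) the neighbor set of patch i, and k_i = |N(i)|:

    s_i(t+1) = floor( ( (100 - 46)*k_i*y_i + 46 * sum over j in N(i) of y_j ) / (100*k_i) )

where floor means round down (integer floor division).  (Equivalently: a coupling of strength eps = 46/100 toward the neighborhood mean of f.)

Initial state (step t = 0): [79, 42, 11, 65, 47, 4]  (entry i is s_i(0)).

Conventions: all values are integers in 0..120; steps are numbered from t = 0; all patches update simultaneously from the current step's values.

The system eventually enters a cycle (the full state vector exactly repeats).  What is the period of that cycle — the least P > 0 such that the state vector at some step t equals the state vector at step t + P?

Simulating step by step:
t=0: [79, 42, 11, 65, 47, 4]
t=1: [64, 55, 35, 67, 67, 31]
t=2: [85, 80, 66, 78, 82, 63]
t=3: [62, 69, 79, 70, 65, 81]
t=4: [87, 80, 72, 79, 84, 70]
t=5: [59, 66, 72, 66, 61, 74]
t=6: [91, 86, 81, 86, 90, 79]
t=7: [50, 55, 59, 55, 51, 61]
t=8: [84, 88, 92, 88, 84, 92]
t=9: [55, 51, 48, 51, 55, 48]
t=10: [86, 82, 80, 82, 86, 80]
t=11: [57, 60, 62, 60, 57, 62]
t=12: [93, 95, 94, 95, 93, 94]
t=13: [42, 41, 41, 41, 42, 41]
t=14: [67, 66, 66, 66, 67, 66]
t=15: [86, 86, 86, 86, 86, 86]
t=16: [55, 55, 55, 55, 55, 55]
t=17: [89, 89, 89, 89, 89, 89]
t=18: [50, 50, 50, 50, 50, 50]
t=19: [81, 81, 81, 81, 81, 81]
t=20: [63, 63, 63, 63, 63, 63]
t=21: [92, 92, 92, 92, 92, 92]
t=22: [45, 45, 45, 45, 45, 45]
t=23: [73, 73, 73, 73, 73, 73]
t=24: [76, 76, 76, 76, 76, 76]
t=25: [71, 71, 71, 71, 71, 71]
t=26: [79, 79, 79, 79, 79, 79]
t=27: [66, 66, 66, 66, 66, 66]
t=28: [87, 87, 87, 87, 87, 87]
t=29: [53, 53, 53, 53, 53, 53]
t=30: [86, 86, 86, 86, 86, 86]

Answer: 15
Key observation: The state at step 15, [86, 86, 86, 86, 86, 86], reappears at step 30 — and no state repeats earlier — so the cycle the system enters has period 15.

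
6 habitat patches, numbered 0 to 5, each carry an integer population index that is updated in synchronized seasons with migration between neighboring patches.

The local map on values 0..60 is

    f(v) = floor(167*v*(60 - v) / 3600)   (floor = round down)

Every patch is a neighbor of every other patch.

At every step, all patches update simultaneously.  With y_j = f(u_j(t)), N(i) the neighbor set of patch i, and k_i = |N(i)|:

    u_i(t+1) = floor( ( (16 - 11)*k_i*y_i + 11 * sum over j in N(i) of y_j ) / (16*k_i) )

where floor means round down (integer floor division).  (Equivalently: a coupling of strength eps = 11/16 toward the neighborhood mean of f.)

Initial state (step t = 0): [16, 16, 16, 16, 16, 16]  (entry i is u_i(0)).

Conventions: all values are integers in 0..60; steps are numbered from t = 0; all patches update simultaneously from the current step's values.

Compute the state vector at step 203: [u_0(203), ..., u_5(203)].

Simulating step by step:
t=0: [16, 16, 16, 16, 16, 16]
t=1: [32, 32, 32, 32, 32, 32]
t=2: [41, 41, 41, 41, 41, 41]
t=3: [36, 36, 36, 36, 36, 36]
t=4: [40, 40, 40, 40, 40, 40]
t=5: [37, 37, 37, 37, 37, 37]
t=6: [39, 39, 39, 39, 39, 39]
t=7: [37, 37, 37, 37, 37, 37]

Answer: [37, 37, 37, 37, 37, 37]
Key observation: The state at step 5, [37, 37, 37, 37, 37, 37], reappears at step 7: the system is in a cycle of period 2 from step 5 on.  Therefore the state at step 203 equals the state at step 5 + ((203 - 5) mod 2) = 5, which is [37, 37, 37, 37, 37, 37].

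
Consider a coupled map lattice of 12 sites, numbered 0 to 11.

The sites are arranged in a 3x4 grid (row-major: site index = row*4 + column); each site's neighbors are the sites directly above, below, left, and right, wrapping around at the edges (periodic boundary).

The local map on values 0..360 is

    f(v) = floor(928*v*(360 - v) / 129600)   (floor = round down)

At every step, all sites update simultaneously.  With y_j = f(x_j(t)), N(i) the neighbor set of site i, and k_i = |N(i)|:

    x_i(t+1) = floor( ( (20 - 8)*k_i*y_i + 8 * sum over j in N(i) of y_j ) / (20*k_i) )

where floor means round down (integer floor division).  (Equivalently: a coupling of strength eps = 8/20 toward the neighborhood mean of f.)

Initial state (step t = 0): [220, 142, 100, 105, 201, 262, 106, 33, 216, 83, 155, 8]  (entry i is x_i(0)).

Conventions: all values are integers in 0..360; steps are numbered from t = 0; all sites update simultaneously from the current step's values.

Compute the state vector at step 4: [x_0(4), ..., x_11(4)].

Simulating step by step:
t=0: [220, 142, 100, 105, 201, 262, 106, 33, 216, 83, 155, 8]
t=1: [218, 207, 194, 164, 207, 190, 182, 109, 196, 183, 192, 83]
t=2: [223, 226, 229, 219, 223, 230, 227, 202, 222, 230, 223, 186]
t=3: [218, 215, 215, 221, 218, 214, 217, 225, 219, 215, 218, 227]
t=4: [221, 222, 222, 219, 220, 222, 221, 218, 220, 222, 221, 217]

Answer: [221, 222, 222, 219, 220, 222, 221, 218, 220, 222, 221, 217]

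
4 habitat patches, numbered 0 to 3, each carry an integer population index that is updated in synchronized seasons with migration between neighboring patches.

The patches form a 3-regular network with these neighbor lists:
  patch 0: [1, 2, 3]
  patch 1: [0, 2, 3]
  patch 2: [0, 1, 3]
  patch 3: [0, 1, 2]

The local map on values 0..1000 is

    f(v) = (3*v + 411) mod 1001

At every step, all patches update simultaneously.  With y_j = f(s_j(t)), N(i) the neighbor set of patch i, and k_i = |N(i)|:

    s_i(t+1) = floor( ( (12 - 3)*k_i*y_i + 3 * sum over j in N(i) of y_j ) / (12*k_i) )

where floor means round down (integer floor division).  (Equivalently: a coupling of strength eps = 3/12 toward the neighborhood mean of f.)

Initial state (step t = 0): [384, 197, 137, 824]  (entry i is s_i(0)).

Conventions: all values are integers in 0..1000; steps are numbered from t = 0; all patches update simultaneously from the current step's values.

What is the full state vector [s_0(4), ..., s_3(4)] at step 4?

Simulating step by step:
t=0: [384, 197, 137, 824]
t=1: [563, 189, 736, 776]
t=2: [267, 854, 613, 693]
t=3: [300, 807, 325, 485]
t=4: [405, 752, 455, 775]

Answer: [405, 752, 455, 775]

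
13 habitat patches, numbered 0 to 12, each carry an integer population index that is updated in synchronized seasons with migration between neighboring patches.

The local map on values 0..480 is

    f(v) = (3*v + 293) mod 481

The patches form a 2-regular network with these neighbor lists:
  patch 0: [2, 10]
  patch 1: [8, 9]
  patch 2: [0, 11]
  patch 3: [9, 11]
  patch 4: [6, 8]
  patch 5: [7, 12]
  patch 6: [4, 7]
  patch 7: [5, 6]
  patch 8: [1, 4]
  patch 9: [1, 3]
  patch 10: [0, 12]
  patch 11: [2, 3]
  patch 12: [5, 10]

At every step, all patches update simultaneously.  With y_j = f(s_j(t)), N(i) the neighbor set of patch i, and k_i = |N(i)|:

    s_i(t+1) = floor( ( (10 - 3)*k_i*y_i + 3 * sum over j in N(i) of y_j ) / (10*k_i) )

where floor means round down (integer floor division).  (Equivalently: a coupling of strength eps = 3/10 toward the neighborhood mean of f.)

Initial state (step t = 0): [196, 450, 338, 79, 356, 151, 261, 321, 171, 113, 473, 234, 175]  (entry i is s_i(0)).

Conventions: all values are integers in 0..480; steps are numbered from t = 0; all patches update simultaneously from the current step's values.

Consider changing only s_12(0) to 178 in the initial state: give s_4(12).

Simulating step by step:
t=0: [196, 450, 338, 79, 356, 151, 261, 321, 171, 113, 473, 234, 178]
t=1: [372, 211, 306, 61, 345, 281, 183, 262, 317, 143, 300, 82, 322]
t=2: [384, 389, 250, 378, 352, 183, 325, 162, 319, 306, 273, 149, 268]
t=3: [36, 92, 95, 401, 360, 317, 316, 308, 262, 246, 125, 263, 171]
t=4: [323, 89, 146, 65, 347, 284, 295, 262, 156, 69, 239, 106, 297]
t=5: [254, 100, 239, 27, 334, 178, 224, 141, 263, 26, 111, 129, 190]
t=6: [94, 152, 77, 347, 251, 334, 87, 216, 150, 332, 172, 202, 341]
t=7: [121, 275, 106, 372, 109, 355, 132, 382, 236, 324, 296, 354, 346]
t=8: [174, 160, 176, 417, 134, 404, 238, 424, 71, 302, 234, 361, 350]
t=9: [289, 243, 350, 168, 160, 118, 81, 101, 93, 224, 130, 355, 280]
t=10: [226, 56, 355, 281, 226, 159, 99, 113, 116, 58, 196, 381, 174]
t=11: [125, 416, 349, 262, 46, 275, 100, 165, 182, 422, 331, 417, 337]
t=12: [236, 139, 307, 114, 372, 206, 189, 255, 329, 113, 306, 144, 311]

Answer: s_4(12) = 372
Key observation: This trace re-runs the system from the modified initial state.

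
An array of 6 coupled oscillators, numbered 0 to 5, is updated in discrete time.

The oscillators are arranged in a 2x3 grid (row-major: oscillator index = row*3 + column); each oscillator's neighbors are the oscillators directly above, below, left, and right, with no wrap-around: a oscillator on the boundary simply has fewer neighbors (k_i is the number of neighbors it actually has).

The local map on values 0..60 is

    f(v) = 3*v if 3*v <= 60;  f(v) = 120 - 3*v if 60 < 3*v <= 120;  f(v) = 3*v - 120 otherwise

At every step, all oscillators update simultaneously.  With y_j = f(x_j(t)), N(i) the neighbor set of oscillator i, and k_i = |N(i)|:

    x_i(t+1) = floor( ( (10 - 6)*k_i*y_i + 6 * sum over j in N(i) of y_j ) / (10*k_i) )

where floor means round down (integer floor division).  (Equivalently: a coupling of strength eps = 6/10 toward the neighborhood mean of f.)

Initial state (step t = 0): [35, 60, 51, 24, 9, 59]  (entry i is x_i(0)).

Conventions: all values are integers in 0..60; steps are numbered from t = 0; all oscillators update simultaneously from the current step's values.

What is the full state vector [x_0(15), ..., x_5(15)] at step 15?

Simulating step by step:
t=0: [35, 60, 51, 24, 9, 59]
t=1: [38, 39, 48, 31, 43, 40]
t=2: [11, 9, 10, 15, 9, 9]
t=3: [34, 28, 28, 36, 30, 27]
t=4: [21, 31, 36, 19, 29, 35]
t=5: [48, 31, 17, 49, 33, 19]
t=6: [25, 30, 45, 24, 30, 44]
t=7: [41, 30, 18, 41, 30, 18]
t=8: [11, 29, 46, 11, 29, 46]
t=9: [33, 30, 22, 33, 30, 22]
t=10: [23, 33, 46, 23, 33, 46]
t=11: [42, 26, 18, 42, 26, 18]
t=12: [16, 37, 50, 16, 37, 50]
t=13: [36, 21, 23, 36, 21, 23]
t=14: [25, 46, 52, 25, 46, 52]
t=15: [36, 27, 30, 36, 27, 30]

Answer: [36, 27, 30, 36, 27, 30]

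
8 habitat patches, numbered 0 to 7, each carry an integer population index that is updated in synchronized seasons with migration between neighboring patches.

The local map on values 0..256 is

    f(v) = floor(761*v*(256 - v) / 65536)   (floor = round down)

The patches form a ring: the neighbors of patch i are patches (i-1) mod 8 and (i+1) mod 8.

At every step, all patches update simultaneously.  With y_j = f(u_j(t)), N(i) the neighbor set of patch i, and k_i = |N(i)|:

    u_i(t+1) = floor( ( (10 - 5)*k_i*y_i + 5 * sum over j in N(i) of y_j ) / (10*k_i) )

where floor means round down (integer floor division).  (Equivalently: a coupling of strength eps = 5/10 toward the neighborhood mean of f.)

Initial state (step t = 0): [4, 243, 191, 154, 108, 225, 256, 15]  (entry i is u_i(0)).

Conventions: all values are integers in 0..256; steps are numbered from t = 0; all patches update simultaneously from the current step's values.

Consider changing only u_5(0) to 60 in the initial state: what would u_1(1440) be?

Simulating step by step:
t=0: [4, 243, 191, 154, 108, 60, 256, 15]
t=1: [24, 56, 126, 173, 172, 114, 44, 23]
t=2: [80, 128, 169, 172, 171, 162, 116, 74]
t=3: [168, 178, 174, 168, 169, 177, 177, 165]
t=4: [169, 164, 165, 169, 168, 164, 165, 170]
t=5: [171, 173, 173, 171, 171, 173, 173, 170]
t=6: [167, 166, 166, 167, 167, 166, 166, 168]
t=7: [172, 172, 172, 172, 172, 172, 172, 171]
t=8: [167, 167, 167, 167, 167, 167, 167, 167]
t=9: [172, 172, 172, 172, 172, 172, 172, 172]
t=10: [167, 167, 167, 167, 167, 167, 167, 167]

Answer: u_1(1440) = 167
Key observation: The state at step 8, [167, 167, 167, 167, 167, 167, 167, 167], reappears at step 10: the system is in a cycle of period 2 from step 8 on.  Therefore the state at step 1440 equals the state at step 8 + ((1440 - 8) mod 2) = 8, which is [167, 167, 167, 167, 167, 167, 167, 167].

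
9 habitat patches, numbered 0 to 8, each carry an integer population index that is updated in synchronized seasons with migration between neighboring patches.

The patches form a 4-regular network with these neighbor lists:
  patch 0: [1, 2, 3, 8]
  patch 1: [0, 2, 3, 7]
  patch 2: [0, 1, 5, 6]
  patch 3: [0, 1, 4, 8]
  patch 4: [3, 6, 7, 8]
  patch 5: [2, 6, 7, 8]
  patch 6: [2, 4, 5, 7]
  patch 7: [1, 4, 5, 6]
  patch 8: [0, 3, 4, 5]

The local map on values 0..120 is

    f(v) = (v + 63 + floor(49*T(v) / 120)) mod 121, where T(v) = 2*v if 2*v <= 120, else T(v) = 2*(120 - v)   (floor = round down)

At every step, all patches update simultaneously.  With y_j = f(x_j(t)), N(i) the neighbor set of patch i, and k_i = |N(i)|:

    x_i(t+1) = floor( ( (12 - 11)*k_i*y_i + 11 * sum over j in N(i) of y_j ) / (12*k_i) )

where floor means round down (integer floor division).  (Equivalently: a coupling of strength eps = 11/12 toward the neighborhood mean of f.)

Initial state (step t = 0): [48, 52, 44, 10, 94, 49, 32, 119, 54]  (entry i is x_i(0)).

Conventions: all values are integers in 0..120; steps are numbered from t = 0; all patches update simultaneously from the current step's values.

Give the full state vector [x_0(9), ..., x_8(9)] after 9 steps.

Simulating step by step:
t=0: [48, 52, 44, 10, 94, 49, 32, 119, 54]
t=1: [43, 47, 23, 43, 46, 30, 38, 33, 48]
t=2: [42, 35, 48, 24, 16, 42, 57, 41, 44]
t=3: [38, 39, 22, 40, 50, 26, 39, 38, 55]
t=4: [39, 32, 41, 23, 20, 47, 59, 38, 41]
t=5: [32, 32, 21, 37, 49, 23, 39, 41, 56]
t=6: [35, 28, 35, 17, 20, 48, 58, 35, 36]
t=7: [50, 34, 44, 59, 43, 17, 35, 66, 52]
t=8: [27, 35, 32, 24, 34, 33, 43, 32, 47]
t=9: [40, 50, 31, 42, 35, 10, 2, 6, 53]

Answer: [40, 50, 31, 42, 35, 10, 2, 6, 53]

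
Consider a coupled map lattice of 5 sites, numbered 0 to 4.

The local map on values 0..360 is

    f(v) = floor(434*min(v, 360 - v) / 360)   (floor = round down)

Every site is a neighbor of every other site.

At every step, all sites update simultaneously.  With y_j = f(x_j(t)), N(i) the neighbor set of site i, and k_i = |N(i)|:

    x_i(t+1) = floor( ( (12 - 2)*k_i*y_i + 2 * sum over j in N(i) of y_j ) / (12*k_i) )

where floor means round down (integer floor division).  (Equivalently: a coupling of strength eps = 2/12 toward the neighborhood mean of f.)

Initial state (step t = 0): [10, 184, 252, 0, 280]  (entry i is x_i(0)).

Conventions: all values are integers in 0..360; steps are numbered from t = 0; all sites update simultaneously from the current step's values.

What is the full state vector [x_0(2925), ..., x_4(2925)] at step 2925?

Simulating step by step:
t=0: [10, 184, 252, 0, 280]
t=1: [28, 186, 121, 18, 94]
t=2: [47, 187, 136, 38, 111]
t=3: [69, 189, 154, 60, 130]
t=4: [94, 192, 175, 86, 152]
t=5: [123, 193, 200, 115, 178]
t=6: [154, 196, 189, 146, 206]
t=7: [186, 195, 202, 178, 186]
t=8: [207, 199, 192, 211, 207]
t=9: [184, 192, 199, 181, 184]
t=10: [210, 203, 196, 213, 210]
t=11: [180, 188, 194, 178, 180]
t=12: [215, 207, 202, 213, 215]
t=13: [175, 183, 187, 177, 175]
t=14: [210, 212, 208, 212, 210]
t=15: [179, 178, 182, 178, 179]
t=16: [214, 214, 214, 214, 214]
t=17: [176, 176, 176, 176, 176]
t=18: [212, 212, 212, 212, 212]
t=19: [178, 178, 178, 178, 178]
t=20: [214, 214, 214, 214, 214]

Answer: [176, 176, 176, 176, 176]
Key observation: The state at step 16, [214, 214, 214, 214, 214], reappears at step 20: the system is in a cycle of period 4 from step 16 on.  Therefore the state at step 2925 equals the state at step 16 + ((2925 - 16) mod 4) = 17, which is [176, 176, 176, 176, 176].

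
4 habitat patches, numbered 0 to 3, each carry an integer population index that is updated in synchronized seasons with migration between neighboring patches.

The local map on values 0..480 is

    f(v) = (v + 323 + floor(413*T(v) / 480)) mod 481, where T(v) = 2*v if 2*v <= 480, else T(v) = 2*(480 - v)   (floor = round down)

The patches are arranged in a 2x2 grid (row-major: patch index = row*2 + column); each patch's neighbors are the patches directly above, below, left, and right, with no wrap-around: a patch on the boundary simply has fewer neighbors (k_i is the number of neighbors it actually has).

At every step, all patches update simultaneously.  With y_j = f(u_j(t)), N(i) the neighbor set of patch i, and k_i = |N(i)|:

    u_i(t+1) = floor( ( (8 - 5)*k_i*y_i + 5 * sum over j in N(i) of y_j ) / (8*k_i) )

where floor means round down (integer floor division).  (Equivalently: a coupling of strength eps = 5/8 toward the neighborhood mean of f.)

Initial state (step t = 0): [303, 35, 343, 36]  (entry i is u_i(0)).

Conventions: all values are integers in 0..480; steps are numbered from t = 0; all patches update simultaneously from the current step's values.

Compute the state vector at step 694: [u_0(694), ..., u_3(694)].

Simulating step by step:
t=0: [303, 35, 343, 36]
t=1: [430, 428, 429, 419]
t=2: [358, 360, 360, 360]
t=3: [408, 408, 408, 408]
t=4: [373, 373, 373, 373]
t=5: [399, 399, 399, 399]
t=6: [380, 380, 380, 380]
t=7: [394, 394, 394, 394]
t=8: [383, 383, 383, 383]
t=9: [391, 391, 391, 391]
t=10: [386, 386, 386, 386]
t=11: [389, 389, 389, 389]
t=12: [387, 387, 387, 387]
t=13: [389, 389, 389, 389]

Answer: [387, 387, 387, 387]
Key observation: The state at step 11, [389, 389, 389, 389], reappears at step 13: the system is in a cycle of period 2 from step 11 on.  Therefore the state at step 694 equals the state at step 11 + ((694 - 11) mod 2) = 12, which is [387, 387, 387, 387].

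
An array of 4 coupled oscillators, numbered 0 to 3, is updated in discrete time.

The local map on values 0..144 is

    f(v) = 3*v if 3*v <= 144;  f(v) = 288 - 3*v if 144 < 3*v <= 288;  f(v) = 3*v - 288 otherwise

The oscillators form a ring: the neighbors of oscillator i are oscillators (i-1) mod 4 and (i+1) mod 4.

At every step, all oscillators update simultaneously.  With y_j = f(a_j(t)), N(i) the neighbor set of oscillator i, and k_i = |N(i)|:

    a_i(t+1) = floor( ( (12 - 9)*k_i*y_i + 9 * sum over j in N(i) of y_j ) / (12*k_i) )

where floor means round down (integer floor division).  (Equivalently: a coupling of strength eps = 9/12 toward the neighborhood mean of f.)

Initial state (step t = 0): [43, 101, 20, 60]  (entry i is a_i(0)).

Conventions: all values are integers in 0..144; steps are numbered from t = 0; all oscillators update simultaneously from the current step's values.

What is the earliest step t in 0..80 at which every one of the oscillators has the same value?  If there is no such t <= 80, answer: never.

Simulating step by step:
t=0: [43, 101, 20, 60]  (not all equal)
t=1: [78, 74, 61, 97]  (not all equal)
t=2: [39, 76, 52, 60]  (not all equal)
t=3: [92, 108, 96, 120]  (not all equal)
t=4: [43, 13, 40, 22]  (not all equal)
t=5: [71, 103, 69, 109]  (not all equal)
t=6: [41, 63, 42, 68]  (not all equal)
t=7: [99, 118, 100, 114]  (not all equal)
t=8: [47, 24, 48, 21]  (not all equal)
t=9: [85, 124, 86, 122]  (not all equal)
t=10: [69, 44, 68, 43]  (not all equal)
t=11: [118, 94, 118, 94]  (not all equal)
t=12: [21, 51, 21, 51]  (not all equal)
t=13: [117, 81, 117, 81]  (not all equal)
t=14: [49, 58, 49, 58]  (not all equal)
t=15: [120, 134, 120, 134]  (not all equal)
t=16: [103, 82, 103, 82]  (not all equal)
t=17: [36, 26, 36, 26]  (not all equal)
t=18: [85, 100, 85, 100]  (not all equal)
t=19: [17, 27, 17, 27]  (not all equal)
t=20: [73, 58, 73, 58]  (not all equal)
t=21: [102, 80, 102, 80]  (not all equal)
t=22: [40, 25, 40, 25]  (not all equal)
t=23: [86, 108, 86, 108]  (not all equal)
t=24: [34, 31, 34, 31]  (not all equal)
t=25: [95, 99, 95, 99]  (not all equal)
t=26: [7, 4, 7, 4]  (not all equal)
t=27: [14, 18, 14, 18]  (not all equal)
t=28: [51, 45, 51, 45]  (not all equal)
t=29: [135, 135, 135, 135]  (all equal)

Answer: 29
Key observation: Synchronization is absorbing here: once all oscillators are equal they stay equal, and step 29 is the first all-equal step.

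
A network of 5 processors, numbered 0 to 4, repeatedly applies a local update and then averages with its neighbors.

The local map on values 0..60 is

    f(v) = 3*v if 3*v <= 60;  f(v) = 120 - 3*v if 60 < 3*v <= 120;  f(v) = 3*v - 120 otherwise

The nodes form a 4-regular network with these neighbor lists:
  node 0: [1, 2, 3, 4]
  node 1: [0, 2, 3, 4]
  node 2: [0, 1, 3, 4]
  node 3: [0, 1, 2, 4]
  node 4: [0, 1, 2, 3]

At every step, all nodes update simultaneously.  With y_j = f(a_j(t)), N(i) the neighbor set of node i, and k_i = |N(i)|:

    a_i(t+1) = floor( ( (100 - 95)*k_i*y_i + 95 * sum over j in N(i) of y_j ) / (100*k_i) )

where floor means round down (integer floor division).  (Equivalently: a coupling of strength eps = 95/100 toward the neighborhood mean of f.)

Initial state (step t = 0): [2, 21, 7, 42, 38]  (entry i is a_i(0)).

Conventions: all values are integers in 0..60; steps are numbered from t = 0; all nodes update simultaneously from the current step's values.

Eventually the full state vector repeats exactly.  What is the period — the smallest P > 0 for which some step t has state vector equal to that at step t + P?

Answer: 4
Key observation: The state at step 6, [21, 21, 21, 21, 21], reappears at step 10 — and no state repeats earlier — so the cycle the system enters has period 4.

Derivation:
t=0: [2, 21, 7, 42, 38]
t=1: [21, 12, 18, 21, 21]
t=2: [51, 55, 51, 51, 51]
t=3: [35, 33, 35, 35, 35]
t=4: [16, 15, 16, 16, 16]
t=5: [47, 47, 47, 47, 47]
t=6: [21, 21, 21, 21, 21]
t=7: [57, 57, 57, 57, 57]
t=8: [51, 51, 51, 51, 51]
t=9: [33, 33, 33, 33, 33]
t=10: [21, 21, 21, 21, 21]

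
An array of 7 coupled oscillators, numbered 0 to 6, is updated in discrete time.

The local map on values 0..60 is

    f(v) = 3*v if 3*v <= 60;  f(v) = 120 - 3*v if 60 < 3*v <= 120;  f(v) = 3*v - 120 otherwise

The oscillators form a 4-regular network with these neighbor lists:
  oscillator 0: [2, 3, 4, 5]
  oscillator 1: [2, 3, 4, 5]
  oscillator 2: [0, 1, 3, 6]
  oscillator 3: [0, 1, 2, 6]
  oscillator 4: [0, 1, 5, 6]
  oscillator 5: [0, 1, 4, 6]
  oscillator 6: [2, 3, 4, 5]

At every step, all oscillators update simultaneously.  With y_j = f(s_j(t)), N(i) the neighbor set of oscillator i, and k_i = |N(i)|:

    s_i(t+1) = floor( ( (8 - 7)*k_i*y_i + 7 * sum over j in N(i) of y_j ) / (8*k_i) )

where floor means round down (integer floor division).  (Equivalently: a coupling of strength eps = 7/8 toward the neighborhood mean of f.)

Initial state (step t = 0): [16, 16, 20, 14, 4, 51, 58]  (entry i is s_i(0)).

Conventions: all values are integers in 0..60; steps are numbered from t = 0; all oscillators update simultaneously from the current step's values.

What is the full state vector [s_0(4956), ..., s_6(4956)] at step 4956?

Simulating step by step:
t=0: [16, 16, 20, 14, 4, 51, 58]
t=1: [38, 38, 49, 51, 41, 39, 38]
t=2: [15, 15, 14, 13, 4, 4, 15]
t=3: [28, 28, 43, 43, 33, 33, 28]
t=4: [17, 17, 26, 26, 30, 30, 17]
t=5: [37, 37, 47, 47, 43, 43, 37]
t=6: [14, 14, 13, 13, 9, 9, 14]
t=7: [34, 34, 40, 40, 36, 36, 34]
t=8: [7, 7, 11, 11, 15, 15, 7]
t=9: [36, 36, 25, 25, 29, 29, 36]
t=10: [35, 35, 23, 23, 19, 19, 35]
t=11: [49, 49, 27, 27, 29, 29, 49]
t=12: [34, 34, 31, 31, 29, 29, 34]
t=13: [28, 28, 21, 21, 23, 23, 28]
t=14: [51, 51, 43, 43, 41, 41, 51]
t=15: [9, 9, 24, 24, 22, 22, 9]
t=16: [48, 48, 34, 34, 36, 36, 48]
t=17: [16, 16, 21, 21, 19, 19, 16]
t=18: [55, 55, 51, 51, 51, 51, 55]
t=19: [34, 34, 40, 40, 40, 40, 34]
t=20: [2, 2, 11, 11, 11, 11, 2]
t=21: [29, 29, 15, 15, 15, 15, 29]
t=22: [43, 43, 37, 37, 37, 37, 43]
t=23: [9, 9, 9, 9, 9, 9, 9]
t=24: [27, 27, 27, 27, 27, 27, 27]
t=25: [39, 39, 39, 39, 39, 39, 39]
t=26: [3, 3, 3, 3, 3, 3, 3]
t=27: [9, 9, 9, 9, 9, 9, 9]

Answer: [27, 27, 27, 27, 27, 27, 27]
Key observation: The state at step 23, [9, 9, 9, 9, 9, 9, 9], reappears at step 27: the system is in a cycle of period 4 from step 23 on.  Therefore the state at step 4956 equals the state at step 23 + ((4956 - 23) mod 4) = 24, which is [27, 27, 27, 27, 27, 27, 27].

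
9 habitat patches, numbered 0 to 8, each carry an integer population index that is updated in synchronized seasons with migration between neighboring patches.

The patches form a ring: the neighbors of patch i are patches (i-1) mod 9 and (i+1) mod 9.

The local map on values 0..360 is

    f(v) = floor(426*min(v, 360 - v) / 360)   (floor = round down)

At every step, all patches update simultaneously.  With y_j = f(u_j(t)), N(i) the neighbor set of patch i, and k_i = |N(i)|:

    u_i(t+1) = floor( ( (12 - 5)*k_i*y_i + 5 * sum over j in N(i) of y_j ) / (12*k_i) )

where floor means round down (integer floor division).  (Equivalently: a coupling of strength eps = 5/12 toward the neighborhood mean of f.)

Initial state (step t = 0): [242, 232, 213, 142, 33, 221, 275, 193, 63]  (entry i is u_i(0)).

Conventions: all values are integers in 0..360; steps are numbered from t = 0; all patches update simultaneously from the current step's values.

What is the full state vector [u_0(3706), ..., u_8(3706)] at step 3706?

Answer: [209, 209, 209, 209, 209, 209, 209, 209, 209]
Key observation: The state at step 18, [209, 209, 209, 209, 209, 209, 209, 209, 209], reappears at step 22: the system is in a cycle of period 4 from step 18 on.  Therefore the state at step 3706 equals the state at step 18 + ((3706 - 18) mod 4) = 18, which is [209, 209, 209, 209, 209, 209, 209, 209, 209].

Derivation:
t=0: [242, 232, 213, 142, 33, 221, 275, 193, 63]
t=1: [127, 153, 167, 142, 91, 124, 133, 151, 113]
t=2: [152, 177, 187, 161, 127, 140, 159, 164, 145]
t=3: [183, 201, 202, 184, 161, 166, 184, 187, 177]
t=4: [204, 191, 191, 199, 195, 197, 204, 205, 207]
t=5: [186, 195, 197, 192, 193, 190, 185, 182, 182]
t=6: [203, 196, 193, 196, 198, 201, 206, 209, 208]
t=7: [185, 192, 195, 194, 191, 187, 182, 179, 180]
t=8: [206, 199, 195, 196, 199, 204, 208, 211, 211]
t=9: [182, 189, 193, 193, 189, 184, 179, 176, 177]
t=10: [208, 202, 198, 198, 202, 207, 209, 208, 209]
t=11: [180, 185, 189, 189, 186, 181, 178, 178, 178]
t=12: [211, 207, 203, 202, 205, 209, 210, 210, 210]
t=13: [177, 180, 184, 185, 182, 178, 177, 177, 176]
t=14: [209, 211, 208, 207, 209, 209, 209, 208, 208]
t=15: [177, 177, 178, 179, 178, 178, 178, 178, 178]
t=16: [209, 209, 210, 210, 210, 210, 210, 210, 209]
t=17: [178, 177, 177, 177, 177, 177, 177, 177, 177]
t=18: [209, 209, 209, 209, 209, 209, 209, 209, 209]
t=19: [178, 178, 178, 178, 178, 178, 178, 178, 178]
t=20: [210, 210, 210, 210, 210, 210, 210, 210, 210]
t=21: [177, 177, 177, 177, 177, 177, 177, 177, 177]
t=22: [209, 209, 209, 209, 209, 209, 209, 209, 209]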